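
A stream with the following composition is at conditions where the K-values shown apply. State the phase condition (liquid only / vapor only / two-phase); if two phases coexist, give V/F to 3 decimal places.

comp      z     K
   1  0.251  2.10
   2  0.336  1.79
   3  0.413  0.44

ΣzᵢKᵢ = 1.310; Σzᵢ/Kᵢ = 1.246.
Both exceed 1, so a two-phase solution exists.
Material balance + equilibrium reduce to Σ zᵢ(Kᵢ−1)/(1+ψ(Kᵢ−1)) = 0.
Newton–Raphson from ψ = 0.63:
  ψ = 0.630: g = -0.0170, g' = -0.509 → ψ = 0.597
  ψ = 0.597: g = -0.0002, g' = -0.500 → ψ = 0.596
Converged at ψ = 0.596.

two-phase, V/F = 0.596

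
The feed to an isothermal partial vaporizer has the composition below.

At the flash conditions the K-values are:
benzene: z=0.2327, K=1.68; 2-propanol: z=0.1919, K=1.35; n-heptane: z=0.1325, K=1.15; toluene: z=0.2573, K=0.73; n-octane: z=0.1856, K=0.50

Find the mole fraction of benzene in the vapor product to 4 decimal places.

Let β = V/F and solve Σ zᵢ(Kᵢ−1)/(1+β(Kᵢ−1)) = 0.
Check two-phase: ΣzᵢKᵢ = 1.0830 > 1 and Σzᵢ/Kᵢ = 1.1195 > 1, so g(0) = 0.0830 > 0 and g(1) = -0.1195 < 0.
Newton iteration, β⁰ = 0.5:
  β = 0.5000: g = -0.01031, g' = -0.1871 → β = 0.4449
  β = 0.4449: g = -0.00007, g' = -0.1846 → β = 0.4445
Converged at β = 0.4445.
Compositions from xᵢ = zᵢ/(1+β(Kᵢ−1)), yᵢ = Kᵢxᵢ:
  benzene: x = 0.1787, y = 0.3002
  2-propanol: x = 0.1661, y = 0.2242
  n-heptane: x = 0.1242, y = 0.1429
  toluene: x = 0.2924, y = 0.2134
  n-octane: x = 0.2386, y = 0.1193

y_benzene = 0.3002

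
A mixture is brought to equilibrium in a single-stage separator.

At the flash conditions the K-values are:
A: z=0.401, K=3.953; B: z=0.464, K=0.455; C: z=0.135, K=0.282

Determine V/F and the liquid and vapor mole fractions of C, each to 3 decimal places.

V/F = 0.479, x_C = 0.206, y_C = 0.058

Material balance + equilibrium reduce to Σ zᵢ(Kᵢ−1)/(1+V/F(Kᵢ−1)) = 0.
Check two-phase: ΣzᵢKᵢ = 1.834 > 1 and Σzᵢ/Kᵢ = 1.600 > 1, so g(0) = 0.834 > 0 and g(1) = -0.600 < 0.
Newton–Raphson from V/F = 0.57:
  V/F = 0.570: g = -0.0896, g' = -0.975 → V/F = 0.478
  V/F = 0.478: g = 0.0014, g' = -1.015 → V/F = 0.479
Converged at V/F = 0.479.
Compositions from xᵢ = zᵢ/(1+V/F(Kᵢ−1)), yᵢ = Kᵢxᵢ:
  A: x = 0.166, y = 0.656
  B: x = 0.628, y = 0.286
  C: x = 0.206, y = 0.058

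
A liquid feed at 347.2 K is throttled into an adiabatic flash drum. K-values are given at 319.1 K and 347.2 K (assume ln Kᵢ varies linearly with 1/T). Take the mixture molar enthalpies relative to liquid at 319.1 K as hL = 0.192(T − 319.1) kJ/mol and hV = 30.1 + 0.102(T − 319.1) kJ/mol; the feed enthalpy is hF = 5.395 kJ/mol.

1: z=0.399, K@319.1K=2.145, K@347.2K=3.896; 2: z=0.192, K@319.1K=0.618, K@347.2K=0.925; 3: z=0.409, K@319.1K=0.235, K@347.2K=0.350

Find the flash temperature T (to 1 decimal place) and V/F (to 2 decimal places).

Adiabatic flash: solve Rachford–Rice at each trial T, then check hF = ψ·hV(T) + (1−ψ)·hL(T).
  T = 319.1 K: K = (2.145, 0.618, 0.235), RR gives ψ = 0.093, H_out = 2.799 kJ/mol
  T = 347.2 K: K = (3.896, 0.925, 0.350), RR gives ψ = 0.568, H_out = 21.067 kJ/mol
  T = 333.1 K: K = (2.924, 0.762, 0.289), RR gives ψ = 0.374, H_out = 13.480 kJ/mol
  T = 326.1 K: K = (2.513, 0.688, 0.261), RR gives ψ = 0.253, H_out = 8.793 kJ/mol
  T = 322.6 K: K = (2.324, 0.652, 0.248), RR gives ψ = 0.179, H_out = 6.016 kJ/mol
  T = 320.9 K: K = (2.236, 0.636, 0.242), RR gives ψ = 0.139, H_out = 4.518 kJ/mol
Linear interpolation between T = 320.9 (H_out = 4.518) and T = 322.6 (H_out = 6.016) on hF = 5.395 gives T ≈ 321.9 K, at which ψ = 0.16.

T = 321.9 K, V/F = 0.16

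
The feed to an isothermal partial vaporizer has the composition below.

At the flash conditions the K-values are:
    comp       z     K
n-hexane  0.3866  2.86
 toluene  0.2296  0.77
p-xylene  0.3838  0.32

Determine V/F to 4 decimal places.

Material balance + equilibrium reduce to Σ zᵢ(Kᵢ−1)/(1+V/F(Kᵢ−1)) = 0.
Check two-phase: ΣzᵢKᵢ = 1.4053 > 1 and Σzᵢ/Kᵢ = 1.6327 > 1, so g(0) = 0.4053 > 0 and g(1) = -0.6327 < 0.
Newton iteration, V/F⁰ = 0.5:
  V/F = 0.5000: g = -0.08252, g' = -0.7820 → V/F = 0.3945
Converged at V/F = 0.3945.

V/F = 0.3945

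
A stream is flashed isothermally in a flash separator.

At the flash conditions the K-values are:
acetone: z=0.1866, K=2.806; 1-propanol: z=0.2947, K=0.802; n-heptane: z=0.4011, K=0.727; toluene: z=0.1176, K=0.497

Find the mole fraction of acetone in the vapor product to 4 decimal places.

Material balance + equilibrium reduce to Σ zᵢ(Kᵢ−1)/(1+V/F(Kᵢ−1)) = 0.
Feasibility: ΣzᵢKᵢ = 1.1100, Σzᵢ/Kᵢ = 1.2223 — both > 1, two phases present.
Newton–Raphson from V/F = 0.35:
  V/F = 0.3500: g = -0.04907, g' = -0.3222 → V/F = 0.1977
  V/F = 0.1977: g = 0.00618, g' = -0.4131 → V/F = 0.2126
  V/F = 0.2126: g = 0.00009, g' = -0.4013 → V/F = 0.2129
Converged at V/F = 0.2129.
Compositions from xᵢ = zᵢ/(1+V/F(Kᵢ−1)), yᵢ = Kᵢxᵢ:
  acetone: x = 0.1348, y = 0.3782
  1-propanol: x = 0.3077, y = 0.2467
  n-heptane: x = 0.4258, y = 0.3096
  toluene: x = 0.1317, y = 0.0655

y_acetone = 0.3782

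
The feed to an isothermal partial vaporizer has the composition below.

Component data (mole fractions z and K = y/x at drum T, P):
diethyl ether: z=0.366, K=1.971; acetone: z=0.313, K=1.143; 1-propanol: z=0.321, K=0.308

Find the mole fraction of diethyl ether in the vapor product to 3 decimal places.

y_diethyl ether = 0.526

Material balance + equilibrium reduce to Σ zᵢ(Kᵢ−1)/(1+V/F(Kᵢ−1)) = 0.
g(0) = ΣzᵢKᵢ − 1 = 0.178 and g(1) = 1 − Σzᵢ/Kᵢ = -0.502, so a root lies in (0, 1).
Newton–Raphson from V/F = 0.5:
  V/F = 0.500: g = -0.0586, g' = -0.521 → V/F = 0.388
  V/F = 0.388: g = -0.0029, g' = -0.475 → V/F = 0.381
Converged at V/F = 0.381.
Compositions from xᵢ = zᵢ/(1+V/F(Kᵢ−1)), yᵢ = Kᵢxᵢ:
  diethyl ether: x = 0.267, y = 0.526
  acetone: x = 0.297, y = 0.339
  1-propanol: x = 0.436, y = 0.134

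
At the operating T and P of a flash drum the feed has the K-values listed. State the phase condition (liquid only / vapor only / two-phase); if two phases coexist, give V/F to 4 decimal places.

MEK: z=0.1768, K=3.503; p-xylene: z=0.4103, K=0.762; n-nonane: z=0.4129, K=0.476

two-phase, V/F = 0.1312

ΣzᵢKᵢ = 1.1285; Σzᵢ/Kᵢ = 1.4564.
Both exceed 1, so a two-phase solution exists.
Material balance + equilibrium reduce to Σ zᵢ(Kᵢ−1)/(1+ψ(Kᵢ−1)) = 0.
Newton iteration, ψ⁰ = 0.53:
  ψ = 0.5300: g = -0.22109, g' = -0.4524 → ψ = 0.0413
  ψ = 0.0413: g = 0.08134, g' = -1.0521 → ψ = 0.1186
  ψ = 0.1186: g = 0.01007, g' = -0.8122 → ψ = 0.1310
  ψ = 0.1310: g = 0.00018, g' = -0.7837 → ψ = 0.1312
Converged at ψ = 0.1312.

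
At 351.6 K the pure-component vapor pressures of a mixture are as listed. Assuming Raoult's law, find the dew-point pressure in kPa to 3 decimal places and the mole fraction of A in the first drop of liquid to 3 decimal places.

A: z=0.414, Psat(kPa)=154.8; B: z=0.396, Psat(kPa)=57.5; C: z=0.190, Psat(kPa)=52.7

Pdew = 75.949 kPa, x_A = 0.203

At the dew point ψ → 1, so Σzᵢ/Kᵢ = 1 with Kᵢ = Pᵢˢᵃᵗ/P ⇒ 1/P = Σzᵢ/Pᵢˢᵃᵗ.
1/P = 0.414/154.8 + 0.396/57.5 + 0.190/52.7 = 0.013167 ⇒ P = 75.949 kPa
xᵢ = zᵢP/Pᵢˢᵃᵗ ⇒ x_A = 0.414·75.949/154.8 = 0.203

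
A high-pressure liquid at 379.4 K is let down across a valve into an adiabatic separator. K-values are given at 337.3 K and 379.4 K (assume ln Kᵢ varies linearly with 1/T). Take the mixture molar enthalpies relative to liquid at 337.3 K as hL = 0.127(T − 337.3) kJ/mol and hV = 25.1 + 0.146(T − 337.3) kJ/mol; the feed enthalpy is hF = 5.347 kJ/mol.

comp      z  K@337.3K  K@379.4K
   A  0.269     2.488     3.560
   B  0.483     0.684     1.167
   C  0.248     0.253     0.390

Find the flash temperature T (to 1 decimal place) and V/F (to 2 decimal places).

Adiabatic flash: solve Rachford–Rice at each trial T, then check hF = ψ·hV(T) + (1−ψ)·hL(T).
  T = 337.3 K: K = (2.488, 0.684, 0.253), RR gives ψ = 0.086, H_out = 2.158 kJ/mol
  T = 379.4 K: K = (3.560, 1.167, 0.390), RR gives ψ = 0.803, H_out = 26.142 kJ/mol
  T = 358.4 K: K = (3.009, 0.908, 0.318), RR gives ψ = 0.438, H_out = 13.858 kJ/mol
  T = 347.9 K: K = (2.745, 0.792, 0.285), RR gives ψ = 0.258, H_out = 7.879 kJ/mol
  T = 342.6 K: K = (2.615, 0.737, 0.269), RR gives ψ = 0.171, H_out = 4.988 kJ/mol
  T = 345.2 K: K = (2.679, 0.764, 0.277), RR gives ψ = 0.214, H_out = 6.397 kJ/mol
  T = 343.9 K: K = (2.647, 0.750, 0.273), RR gives ψ = 0.192, H_out = 5.690 kJ/mol
Linear interpolation between T = 342.6 (H_out = 4.988) and T = 343.9 (H_out = 5.690) on hF = 5.347 gives T ≈ 343.3 K, at which ψ = 0.18.

T = 343.3 K, V/F = 0.18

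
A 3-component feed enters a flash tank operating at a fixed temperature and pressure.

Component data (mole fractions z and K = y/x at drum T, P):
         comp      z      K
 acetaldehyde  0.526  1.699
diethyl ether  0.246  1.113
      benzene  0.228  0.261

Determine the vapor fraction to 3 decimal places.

Newton iteration, ψ⁰ = 0.54:
  ψ = 0.540: g = 0.0127, g' = -0.483 → ψ = 0.566
Converged at ψ = 0.566.

ψ = 0.566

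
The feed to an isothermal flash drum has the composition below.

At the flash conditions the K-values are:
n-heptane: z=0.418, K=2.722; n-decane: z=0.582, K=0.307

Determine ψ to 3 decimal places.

ψ = 0.265

Material balance + equilibrium reduce to Σ zᵢ(Kᵢ−1)/(1+ψ(Kᵢ−1)) = 0.
g(0) = ΣzᵢKᵢ − 1 = 0.316 and g(1) = 1 − Σzᵢ/Kᵢ = -1.049, so a root lies in (0, 1).
Newton–Raphson from ψ = 0.5:
  ψ = 0.500: g = -0.2304, g' = -1.012 → ψ = 0.272
  ψ = 0.272: g = -0.0072, g' = -0.999 → ψ = 0.265
Converged at ψ = 0.265.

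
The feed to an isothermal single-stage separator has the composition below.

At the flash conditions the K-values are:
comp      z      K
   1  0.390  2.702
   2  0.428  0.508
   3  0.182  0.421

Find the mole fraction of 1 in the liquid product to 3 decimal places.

x_1 = 0.234

Let ψ = V/F and solve Σ zᵢ(Kᵢ−1)/(1+ψ(Kᵢ−1)) = 0.
Feasibility: ΣzᵢKᵢ = 1.348, Σzᵢ/Kᵢ = 1.419 — both > 1, two phases present.
Iterate (Newton) starting at ψ = 0.52:
  ψ = 0.520: g = -0.0816, g' = -0.630 → ψ = 0.390
  ψ = 0.390: g = 0.0020, g' = -0.668 → ψ = 0.393
Converged at ψ = 0.393.
Compositions from xᵢ = zᵢ/(1+ψ(Kᵢ−1)), yᵢ = Kᵢxᵢ:
  1: x = 0.234, y = 0.631
  2: x = 0.531, y = 0.270
  3: x = 0.236, y = 0.099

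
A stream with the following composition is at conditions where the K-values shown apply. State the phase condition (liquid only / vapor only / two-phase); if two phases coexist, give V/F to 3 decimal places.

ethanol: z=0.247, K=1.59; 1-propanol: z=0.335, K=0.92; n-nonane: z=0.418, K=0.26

ΣzᵢKᵢ = 0.810; Σzᵢ/Kᵢ = 2.127.
Since ΣzᵢKᵢ < 1 the mixture is below its bubble point — single liquid phase.

liquid only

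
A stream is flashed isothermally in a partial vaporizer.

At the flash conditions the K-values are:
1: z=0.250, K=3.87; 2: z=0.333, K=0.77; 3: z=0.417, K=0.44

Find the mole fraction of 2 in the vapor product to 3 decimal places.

y_2 = 0.277

Rachford–Rice: g(ψ) = Σ zᵢ(Kᵢ−1)/(1+ψ(Kᵢ−1)) = 0.
Feasibility: ΣzᵢKᵢ = 1.407, Σzᵢ/Kᵢ = 1.445 — both > 1, two phases present.
Newton–Raphson from ψ = 0.57:
  ψ = 0.570: g = -0.1590, g' = -0.602 → ψ = 0.306
  ψ = 0.306: g = 0.0179, g' = -0.795 → ψ = 0.328
  ψ = 0.328: g = 0.0004, g' = -0.763 → ψ = 0.329
Converged at ψ = 0.329.
Compositions from xᵢ = zᵢ/(1+ψ(Kᵢ−1)), yᵢ = Kᵢxᵢ:
  1: x = 0.129, y = 0.498
  2: x = 0.360, y = 0.277
  3: x = 0.511, y = 0.225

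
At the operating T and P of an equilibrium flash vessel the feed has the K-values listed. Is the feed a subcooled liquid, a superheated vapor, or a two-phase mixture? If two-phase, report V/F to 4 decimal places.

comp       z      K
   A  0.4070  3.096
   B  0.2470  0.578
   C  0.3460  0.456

two-phase, V/F = 0.5380

ΣzᵢKᵢ = 1.5606; Σzᵢ/Kᵢ = 1.3176.
Both exceed 1, so a two-phase solution exists.
Rachford–Rice: g(ψ) = Σ zᵢ(Kᵢ−1)/(1+ψ(Kᵢ−1)) = 0.
Iterate (Newton) starting at ψ = 0.5:
  ψ = 0.5000: g = 0.02588, g' = -0.6902 → ψ = 0.5375
  ψ = 0.5375: g = 0.00033, g' = -0.6735 → ψ = 0.5380
Converged at ψ = 0.5380.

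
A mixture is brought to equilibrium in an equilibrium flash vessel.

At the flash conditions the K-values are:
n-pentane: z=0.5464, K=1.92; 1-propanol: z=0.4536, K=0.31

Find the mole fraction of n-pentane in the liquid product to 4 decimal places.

x_n-pentane = 0.4286

Rachford–Rice: g(ψ) = Σ zᵢ(Kᵢ−1)/(1+ψ(Kᵢ−1)) = 0.
g(0) = ΣzᵢKᵢ − 1 = 0.1897 and g(1) = 1 − Σzᵢ/Kᵢ = -0.7478, so a root lies in (0, 1).
Binary case is linear: z₁(K₁−1)(1+ψ(K₂−1)) + z₂(K₂−1)(1+ψ(K₁−1)) = 0
⇒ ψ = [z₁(K₁−1)+z₂(K₂−1)] / [−(K₁−1)(K₂−1)] = 0.18970/0.63480 = 0.2988
Compositions from xᵢ = zᵢ/(1+ψ(Kᵢ−1)), yᵢ = Kᵢxᵢ:
  n-pentane: x = 0.4286, y = 0.8229
  1-propanol: x = 0.5714, y = 0.1771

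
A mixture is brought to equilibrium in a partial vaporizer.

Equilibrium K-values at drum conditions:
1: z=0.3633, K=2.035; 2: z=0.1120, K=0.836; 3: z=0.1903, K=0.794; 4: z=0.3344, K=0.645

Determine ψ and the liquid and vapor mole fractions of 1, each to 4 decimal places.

ψ = 0.6708, x_1 = 0.2144, y_1 = 0.4364

Rachford–Rice: g(ψ) = Σ zᵢ(Kᵢ−1)/(1+ψ(Kᵢ−1)) = 0.
g(0) = ΣzᵢKᵢ − 1 = 0.1997 and g(1) = 1 − Σzᵢ/Kᵢ = -0.0706, so a root lies in (0, 1).
Iterate (Newton) starting at ψ = 0.42:
  ψ = 0.4200: g = 0.05993, g' = -0.2604 → ψ = 0.6501
  ψ = 0.6501: g = 0.00462, g' = -0.2248 → ψ = 0.6707
  ψ = 0.6707: g = 0.00002, g' = -0.2229 → ψ = 0.6708
Converged at ψ = 0.6708.
Compositions from xᵢ = zᵢ/(1+ψ(Kᵢ−1)), yᵢ = Kᵢxᵢ:
  1: x = 0.2144, y = 0.4364
  2: x = 0.1258, y = 0.1052
  3: x = 0.2208, y = 0.1753
  4: x = 0.4389, y = 0.2831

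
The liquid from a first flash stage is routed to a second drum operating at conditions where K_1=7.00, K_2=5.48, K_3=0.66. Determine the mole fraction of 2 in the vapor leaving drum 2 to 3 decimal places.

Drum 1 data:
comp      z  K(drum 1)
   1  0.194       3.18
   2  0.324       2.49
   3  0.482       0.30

Drum 1:
Newton–Raphson from ψ₁ = 0.63:
  ψ₁ = 0.630: g = -0.1764, g' = -1.111 → ψ₁ = 0.471
  ψ₁ = 0.471: g = -0.0112, g' = -0.999 → ψ₁ = 0.460
Converged at ψ₁ = 0.460.
Drum-1 compositions:
  1: x = 0.097, y = 0.308
  2: x = 0.192, y = 0.479
  3: x = 0.711, y = 0.213
Drum-2 feed = drum-1 liquid: z₂ = (0.0969, 0.1922, 0.7109).
Drum 2:
Material balance + equilibrium reduce to Σ zᵢ(Kᵢ−1)/(1+ψ₂(Kᵢ−1)) = 0.
g(0) = ΣzᵢKᵢ − 1 = 1.201 and g(1) = 1 − Σzᵢ/Kᵢ = -0.126, so a root lies in (0, 1).
Newton iteration, ψ₂⁰ = 0.41:
  ψ₂ = 0.410: g = 0.1907, g' = -0.882 → ψ₂ = 0.626
  ψ₂ = 0.626: g = 0.0414, g' = -0.553 → ψ₂ = 0.701
  ψ₂ = 0.701: g = 0.0023, g' = -0.495 → ψ₂ = 0.706
Converged at ψ₂ = 0.706.
  1: x = 0.019, y = 0.130
  2: x = 0.046, y = 0.253
  3: x = 0.935, y = 0.617

y_2 (drum 2) = 0.253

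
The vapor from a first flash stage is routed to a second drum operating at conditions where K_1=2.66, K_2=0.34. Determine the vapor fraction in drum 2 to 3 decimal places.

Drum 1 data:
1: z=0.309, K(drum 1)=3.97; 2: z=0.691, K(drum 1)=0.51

V/F (drum 2) = 0.588

Drum 1:
Material balance + equilibrium reduce to Σ zᵢ(Kᵢ−1)/(1+ψ₁(Kᵢ−1)) = 0.
Feasibility: ΣzᵢKᵢ = 1.579, Σzᵢ/Kᵢ = 1.433 — both > 1, two phases present.
Binary case is linear: z₁(K₁−1)(1+ψ₁(K₂−1)) + z₂(K₂−1)(1+ψ₁(K₁−1)) = 0
⇒ ψ₁ = [z₁(K₁−1)+z₂(K₂−1)] / [−(K₁−1)(K₂−1)] = 0.5791/1.4553 = 0.398
Drum-1 compositions:
  1: x = 0.142, y = 0.562
  2: x = 0.858, y = 0.438
Drum-2 feed = drum-1 vapor: z₂ = (0.5622, 0.4378).
Drum 2:
Rachford–Rice: g(ψ₂) = Σ zᵢ(Kᵢ−1)/(1+ψ₂(Kᵢ−1)) = 0.
Feasibility: ΣzᵢKᵢ = 1.644, Σzᵢ/Kᵢ = 1.499 — both > 1, two phases present.
Binary case is linear: z₁(K₁−1)(1+ψ₂(K₂−1)) + z₂(K₂−1)(1+ψ₂(K₁−1)) = 0
⇒ ψ₂ = [z₁(K₁−1)+z₂(K₂−1)] / [−(K₁−1)(K₂−1)] = 0.6444/1.0956 = 0.588
  1: x = 0.284, y = 0.757
  2: x = 0.716, y = 0.243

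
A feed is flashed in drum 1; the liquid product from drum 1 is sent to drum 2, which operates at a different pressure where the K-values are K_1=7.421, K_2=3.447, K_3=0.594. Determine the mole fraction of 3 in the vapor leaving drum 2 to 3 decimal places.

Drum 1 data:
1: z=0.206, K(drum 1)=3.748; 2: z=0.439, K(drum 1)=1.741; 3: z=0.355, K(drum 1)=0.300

y_3 (drum 2) = 0.521

Drum 1:
Let ψ₁ = V/F and solve Σ zᵢ(Kᵢ−1)/(1+ψ₁(Kᵢ−1)) = 0.
Check two-phase: ΣzᵢKᵢ = 1.643 > 1 and Σzᵢ/Kᵢ = 1.490 > 1, so g(0) = 0.643 > 0 and g(1) = -0.490 < 0.
Newton–Raphson from ψ₁ = 0.44:
  ψ₁ = 0.440: g = 0.1425, g' = -0.819 → ψ₁ = 0.614
  ψ₁ = 0.614: g = -0.0015, g' = -0.864 → ψ₁ = 0.612
Converged at ψ₁ = 0.612.
Drum-1 compositions:
  1: x = 0.077, y = 0.288
  2: x = 0.302, y = 0.526
  3: x = 0.621, y = 0.186
Drum-2 feed = drum-1 liquid: z₂ = (0.0768, 0.3020, 0.6212).
Drum 2:
Iterate (Newton) starting at ψ₂ = 0.5:
  ψ₂ = 0.500: g = 0.1330, g' = -0.706 → ψ₂ = 0.689
  ψ₂ = 0.689: g = 0.0161, g' = -0.556 → ψ₂ = 0.718
Converged at ψ₂ = 0.718.
  1: x = 0.014, y = 0.102
  2: x = 0.110, y = 0.378
  3: x = 0.877, y = 0.521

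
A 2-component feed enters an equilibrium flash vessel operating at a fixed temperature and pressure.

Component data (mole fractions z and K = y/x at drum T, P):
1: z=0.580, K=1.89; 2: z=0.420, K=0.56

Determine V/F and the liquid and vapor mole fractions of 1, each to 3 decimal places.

Binary case is linear: z₁(K₁−1)(1+V/F(K₂−1)) + z₂(K₂−1)(1+V/F(K₁−1)) = 0
⇒ V/F = [z₁(K₁−1)+z₂(K₂−1)] / [−(K₁−1)(K₂−1)] = 0.3314/0.3916 = 0.846
Compositions from xᵢ = zᵢ/(1+V/F(Kᵢ−1)), yᵢ = Kᵢxᵢ:
  1: x = 0.331, y = 0.625
  2: x = 0.669, y = 0.375

V/F = 0.846, x_1 = 0.331, y_1 = 0.625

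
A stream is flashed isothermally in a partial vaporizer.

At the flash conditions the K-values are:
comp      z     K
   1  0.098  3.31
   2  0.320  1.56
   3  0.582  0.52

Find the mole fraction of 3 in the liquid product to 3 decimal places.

Iterate (Newton) starting at ψ = 0.44:
  ψ = 0.440: g = -0.0981, g' = -0.409 → ψ = 0.200
  ψ = 0.200: g = 0.0070, g' = -0.490 → ψ = 0.214
Converged at ψ = 0.214.
Compositions from xᵢ = zᵢ/(1+ψ(Kᵢ−1)), yᵢ = Kᵢxᵢ:
  1: x = 0.066, y = 0.217
  2: x = 0.286, y = 0.446
  3: x = 0.649, y = 0.337

x_3 = 0.649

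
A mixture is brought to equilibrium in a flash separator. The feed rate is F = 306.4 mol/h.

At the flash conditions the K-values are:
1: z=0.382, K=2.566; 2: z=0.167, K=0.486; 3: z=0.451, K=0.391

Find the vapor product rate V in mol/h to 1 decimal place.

Rachford–Rice: g(ψ) = Σ zᵢ(Kᵢ−1)/(1+ψ(Kᵢ−1)) = 0.
g(0) = ΣzᵢKᵢ − 1 = 0.238 and g(1) = 1 − Σzᵢ/Kᵢ = -0.646, so a root lies in (0, 1).
Newton–Raphson from ψ = 0.35:
  ψ = 0.350: g = -0.0673, g' = -0.727 → ψ = 0.257
  ψ = 0.257: g = 0.0017, g' = -0.770 → ψ = 0.260
Converged at ψ = 0.260.
Then V = ψ·F = 0.2596·306.4 = 79.5 mol/h and L = F − V = 226.9 mol/h.

V = 79.5 mol/h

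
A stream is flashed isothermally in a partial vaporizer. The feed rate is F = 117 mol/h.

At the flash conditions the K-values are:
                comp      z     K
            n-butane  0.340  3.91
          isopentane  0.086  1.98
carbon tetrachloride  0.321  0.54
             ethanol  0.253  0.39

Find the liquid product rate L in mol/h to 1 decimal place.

Material balance + equilibrium reduce to Σ zᵢ(Kᵢ−1)/(1+ψ(Kᵢ−1)) = 0.
Feasibility: ΣzᵢKᵢ = 1.772, Σzᵢ/Kᵢ = 1.374 — both > 1, two phases present.
Newton–Raphson from ψ = 0.46:
  ψ = 0.460: g = 0.0793, g' = -0.857 → ψ = 0.553
  ψ = 0.553: g = 0.0032, g' = -0.794 → ψ = 0.557
Converged at ψ = 0.557.
Then V = ψ·F = 0.5567·117 = 65.1 mol/h and L = F − V = 51.9 mol/h.

L = 51.9 mol/h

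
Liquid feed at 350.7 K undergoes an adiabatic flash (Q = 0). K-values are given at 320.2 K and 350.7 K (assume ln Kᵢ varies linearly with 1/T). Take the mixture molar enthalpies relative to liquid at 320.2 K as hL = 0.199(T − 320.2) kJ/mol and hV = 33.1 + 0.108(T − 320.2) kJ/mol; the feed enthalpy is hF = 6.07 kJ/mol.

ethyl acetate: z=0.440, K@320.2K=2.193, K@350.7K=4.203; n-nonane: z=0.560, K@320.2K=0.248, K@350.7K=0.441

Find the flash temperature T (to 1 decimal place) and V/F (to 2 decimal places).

Adiabatic flash: solve Rachford–Rice at each trial T, then check hF = ψ·hV(T) + (1−ψ)·hL(T).
  T = 320.2 K: K = (2.193, 0.248), RR gives ψ = 0.116, H_out = 3.830 kJ/mol
  T = 350.7 K: K = (4.203, 0.441), RR gives ψ = 0.612, H_out = 24.637 kJ/mol
  T = 335.4 K: K = (3.078, 0.335), RR gives ψ = 0.392, H_out = 15.455 kJ/mol
  T = 327.8 K: K = (2.608, 0.289), RR gives ψ = 0.271, H_out = 10.287 kJ/mol
  T = 324.0 K: K = (2.394, 0.268), RR gives ψ = 0.199, H_out = 7.288 kJ/mol
  T = 322.1 K: K = (2.292, 0.258), RR gives ψ = 0.159, H_out = 5.628 kJ/mol
Linear interpolation between T = 322.1 (H_out = 5.628) and T = 324.0 (H_out = 7.288) on hF = 6.07 gives T ≈ 322.6 K, at which ψ = 0.17.

T = 322.6 K, V/F = 0.17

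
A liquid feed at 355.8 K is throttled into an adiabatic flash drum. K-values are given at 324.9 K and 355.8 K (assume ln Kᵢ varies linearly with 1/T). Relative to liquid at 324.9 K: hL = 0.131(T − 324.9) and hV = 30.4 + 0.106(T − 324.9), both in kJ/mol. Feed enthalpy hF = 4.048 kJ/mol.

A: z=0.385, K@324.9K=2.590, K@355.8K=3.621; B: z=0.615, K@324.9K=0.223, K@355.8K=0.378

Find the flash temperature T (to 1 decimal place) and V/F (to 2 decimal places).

T = 326.6 K, V/F = 0.13

Adiabatic flash: solve Rachford–Rice at each trial T, then check hF = ψ·hV(T) + (1−ψ)·hL(T).
  T = 324.9 K: K = (2.590, 0.223), RR gives ψ = 0.109, H_out = 3.305 kJ/mol
  T = 355.8 K: K = (3.621, 0.378), RR gives ψ = 0.384, H_out = 15.435 kJ/mol
  T = 340.4 K: K = (3.087, 0.294), RR gives ψ = 0.251, H_out = 9.557 kJ/mol
  T = 332.6 K: K = (2.832, 0.257), RR gives ψ = 0.182, H_out = 6.514 kJ/mol
  T = 328.8 K: K = (2.711, 0.240), RR gives ψ = 0.147, H_out = 4.965 kJ/mol
  T = 326.9 K: K = (2.652, 0.231), RR gives ψ = 0.129, H_out = 4.166 kJ/mol
Linear interpolation between T = 324.9 (H_out = 3.305) and T = 326.9 (H_out = 4.166) on hF = 4.048 gives T ≈ 326.6 K, at which ψ = 0.13.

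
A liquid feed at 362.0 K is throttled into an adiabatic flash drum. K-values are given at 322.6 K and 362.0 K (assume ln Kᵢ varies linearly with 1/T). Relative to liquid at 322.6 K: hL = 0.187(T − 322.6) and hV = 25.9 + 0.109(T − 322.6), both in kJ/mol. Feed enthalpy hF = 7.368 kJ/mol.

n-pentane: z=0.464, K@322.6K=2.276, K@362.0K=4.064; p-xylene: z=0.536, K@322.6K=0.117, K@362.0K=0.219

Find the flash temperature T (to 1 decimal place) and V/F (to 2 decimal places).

T = 332.6 K, V/F = 0.22

Adiabatic flash: solve Rachford–Rice at each trial T, then check hF = ψ·hV(T) + (1−ψ)·hL(T).
  T = 322.6 K: K = (2.276, 0.117), RR gives ψ = 0.105, H_out = 2.730 kJ/mol
  T = 362.0 K: K = (4.064, 0.219), RR gives ψ = 0.419, H_out = 16.936 kJ/mol
  T = 342.3 K: K = (3.092, 0.163), RR gives ψ = 0.298, H_out = 10.949 kJ/mol
  T = 332.5 K: K = (2.667, 0.139), RR gives ψ = 0.217, H_out = 7.312 kJ/mol
  T = 337.4 K: K = (2.875, 0.151), RR gives ψ = 0.260, H_out = 9.212 kJ/mol
  T = 334.9 K: K = (2.768, 0.145), RR gives ψ = 0.239, H_out = 8.266 kJ/mol
Linear interpolation between T = 332.5 (H_out = 7.312) and T = 334.9 (H_out = 8.266) on hF = 7.368 gives T ≈ 332.6 K, at which ψ = 0.22.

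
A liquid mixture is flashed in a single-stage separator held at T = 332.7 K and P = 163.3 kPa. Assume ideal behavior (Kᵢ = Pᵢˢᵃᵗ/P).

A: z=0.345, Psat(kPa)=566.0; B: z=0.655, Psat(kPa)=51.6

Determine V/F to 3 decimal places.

V/F = 0.239

Raoult's law: Kᵢ = Pᵢˢᵃᵗ/P = Pᵢˢᵃᵗ/163.3.
  K_A = 566.0/163.3 = 3.46601, K_B = 51.6/163.3 = 0.31598
Rachford–Rice: g(V/F) = Σ zᵢ(Kᵢ−1)/(1+V/F(Kᵢ−1)) = 0.
Check two-phase: ΣzᵢKᵢ = 1.403 > 1 and Σzᵢ/Kᵢ = 2.172 > 1, so g(0) = 0.403 > 0 and g(1) = -1.172 < 0.
Binary case is linear: z₁(K₁−1)(1+V/F(K₂−1)) + z₂(K₂−1)(1+V/F(K₁−1)) = 0
⇒ V/F = [z₁(K₁−1)+z₂(K₂−1)] / [−(K₁−1)(K₂−1)] = 0.4027/1.6868 = 0.239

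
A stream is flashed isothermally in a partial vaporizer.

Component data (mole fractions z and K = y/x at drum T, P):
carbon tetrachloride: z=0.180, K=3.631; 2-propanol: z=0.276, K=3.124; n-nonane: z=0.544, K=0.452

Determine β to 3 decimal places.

β = 0.597

Material balance + equilibrium reduce to Σ zᵢ(Kᵢ−1)/(1+β(Kᵢ−1)) = 0.
g(0) = ΣzᵢKᵢ − 1 = 0.762 and g(1) = 1 − Σzᵢ/Kᵢ = -0.341, so a root lies in (0, 1).
Iterate (Newton) starting at β = 0.58:
  β = 0.580: g = 0.0131, g' = -0.796 → β = 0.596
  β = 0.596: g = 0.0000, g' = -0.792 → β = 0.597
Converged at β = 0.597.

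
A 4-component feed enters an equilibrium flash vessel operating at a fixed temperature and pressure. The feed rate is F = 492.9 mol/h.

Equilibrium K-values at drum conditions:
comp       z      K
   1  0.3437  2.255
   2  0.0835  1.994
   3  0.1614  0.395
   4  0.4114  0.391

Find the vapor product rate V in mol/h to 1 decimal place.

Rachford–Rice: g(V/F) = Σ zᵢ(Kᵢ−1)/(1+V/F(Kᵢ−1)) = 0.
g(0) = ΣzᵢKᵢ − 1 = 0.1662 and g(1) = 1 − Σzᵢ/Kᵢ = -0.6551, so a root lies in (0, 1).
Newton–Raphson from V/F = 0.45:
  V/F = 0.4500: g = -0.14629, g' = -0.6615 → V/F = 0.2289
  V/F = 0.2289: g = -0.00175, g' = -0.6671 → V/F = 0.2262
Converged at V/F = 0.2262.
Then V = V/F·F = 0.2262·492.9 = 111.5 mol/h and L = F − V = 381.4 mol/h.

V = 111.5 mol/h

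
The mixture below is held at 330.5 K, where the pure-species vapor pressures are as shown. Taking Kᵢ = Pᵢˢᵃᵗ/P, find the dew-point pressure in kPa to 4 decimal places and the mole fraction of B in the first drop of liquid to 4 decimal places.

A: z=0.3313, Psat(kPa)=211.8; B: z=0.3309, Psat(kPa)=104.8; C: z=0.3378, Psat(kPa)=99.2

At the dew point ψ → 1, so Σzᵢ/Kᵢ = 1 with Kᵢ = Pᵢˢᵃᵗ/P ⇒ 1/P = Σzᵢ/Pᵢˢᵃᵗ.
1/P = 0.3313/211.8 + 0.3309/104.8 + 0.3378/99.2 = 0.0081269 ⇒ P = 123.0482 kPa
xᵢ = zᵢP/Pᵢˢᵃᵗ ⇒ x_B = 0.3309·123.0482/104.8 = 0.3885

Pdew = 123.0482 kPa, x_B = 0.3885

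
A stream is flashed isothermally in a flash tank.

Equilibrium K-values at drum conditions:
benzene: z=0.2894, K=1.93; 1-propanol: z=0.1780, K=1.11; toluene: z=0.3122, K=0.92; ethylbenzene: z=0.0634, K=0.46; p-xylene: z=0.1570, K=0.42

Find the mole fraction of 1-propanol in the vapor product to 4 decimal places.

Rachford–Rice: g(V/F) = Σ zᵢ(Kᵢ−1)/(1+V/F(Kᵢ−1)) = 0.
Check two-phase: ΣzᵢKᵢ = 1.1384 > 1 and Σzᵢ/Kᵢ = 1.1613 > 1, so g(0) = 0.1385 > 0 and g(1) = -0.1613 < 0.
Newton iteration, V/F⁰ = 0.5:
  V/F = 0.5000: g = 0.00111, g' = -0.2602 → V/F = 0.5042
Converged at V/F = 0.5042.
Compositions from xᵢ = zᵢ/(1+V/F(Kᵢ−1)), yᵢ = Kᵢxᵢ:
  benzene: x = 0.1970, y = 0.3802
  1-propanol: x = 0.1686, y = 0.1872
  toluene: x = 0.3253, y = 0.2993
  ethylbenzene: x = 0.0871, y = 0.0401
  p-xylene: x = 0.2219, y = 0.0932

y_1-propanol = 0.1872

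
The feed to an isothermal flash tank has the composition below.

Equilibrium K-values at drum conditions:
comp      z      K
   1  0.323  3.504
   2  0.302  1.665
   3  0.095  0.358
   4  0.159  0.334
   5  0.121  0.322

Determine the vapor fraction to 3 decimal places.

ψ = 0.661

Material balance + equilibrium reduce to Σ zᵢ(Kᵢ−1)/(1+ψ(Kᵢ−1)) = 0.
Feasibility: ΣzᵢKᵢ = 1.761, Σzᵢ/Kᵢ = 1.391 — both > 1, two phases present.
Newton iteration, ψ⁰ = 0.5:
  ψ = 0.500: g = 0.1372, g' = -0.845 → ψ = 0.662
  ψ = 0.662: g = -0.0008, g' = -0.878 → ψ = 0.661
Converged at ψ = 0.661.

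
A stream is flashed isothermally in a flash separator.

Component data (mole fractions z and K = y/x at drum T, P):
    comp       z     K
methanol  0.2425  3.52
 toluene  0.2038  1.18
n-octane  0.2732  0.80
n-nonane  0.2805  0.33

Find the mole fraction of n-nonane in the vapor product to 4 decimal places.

Material balance + equilibrium reduce to Σ zᵢ(Kᵢ−1)/(1+β(Kᵢ−1)) = 0.
Check two-phase: ΣzᵢKᵢ = 1.4052 > 1 and Σzᵢ/Kᵢ = 1.4331 > 1, so g(0) = 0.4052 > 0 and g(1) = -0.4331 < 0.
Newton iteration, β⁰ = 0.62:
  β = 0.6200: g = -0.11236, g' = -0.6226 → β = 0.4395
  β = 0.4395: g = -0.00233, g' = -0.6185 → β = 0.4357
Converged at β = 0.4357.
Compositions from xᵢ = zᵢ/(1+β(Kᵢ−1)), yᵢ = Kᵢxᵢ:
  methanol: x = 0.1156, y = 0.4068
  toluene: x = 0.1890, y = 0.2230
  n-octane: x = 0.2993, y = 0.2394
  n-nonane: x = 0.3962, y = 0.1307

y_n-nonane = 0.1307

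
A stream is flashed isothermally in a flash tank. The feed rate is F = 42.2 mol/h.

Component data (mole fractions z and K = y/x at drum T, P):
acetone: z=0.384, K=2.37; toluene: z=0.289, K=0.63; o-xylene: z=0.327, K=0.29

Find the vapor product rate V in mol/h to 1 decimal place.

Let β = V/F and solve Σ zᵢ(Kᵢ−1)/(1+β(Kᵢ−1)) = 0.
Check two-phase: ΣzᵢKᵢ = 1.187 > 1 and Σzᵢ/Kᵢ = 1.748 > 1, so g(0) = 0.187 > 0 and g(1) = -0.748 < 0.
Newton iteration, β⁰ = 0.5:
  β = 0.500: g = -0.1789, g' = -0.710 → β = 0.248
  β = 0.248: g = -0.0067, g' = -0.692 → β = 0.238
Converged at β = 0.238.
Then V = β·F = 0.2381·42.2 = 10.0 mol/h and L = F − V = 32.2 mol/h.

V = 10.0 mol/h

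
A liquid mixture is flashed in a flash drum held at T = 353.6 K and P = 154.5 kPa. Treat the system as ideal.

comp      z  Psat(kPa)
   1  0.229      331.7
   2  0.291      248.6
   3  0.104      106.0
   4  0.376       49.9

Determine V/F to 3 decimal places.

Raoult's law: Kᵢ = Pᵢˢᵃᵗ/P = Pᵢˢᵃᵗ/154.5.
  K_1 = 331.7/154.5 = 2.14693, K_2 = 248.6/154.5 = 1.60906, K_3 = 106.0/154.5 = 0.68608, K_4 = 49.9/154.5 = 0.32298
Rachford–Rice: g(V/F) = Σ zᵢ(Kᵢ−1)/(1+V/F(Kᵢ−1)) = 0.
g(0) = ΣzᵢKᵢ − 1 = 0.153 and g(1) = 1 − Σzᵢ/Kᵢ = -0.603, so a root lies in (0, 1).
Iterate (Newton) starting at V/F = 0.5:
  V/F = 0.500: g = -0.1208, g' = -0.593 → V/F = 0.296
  V/F = 0.296: g = -0.0084, g' = -0.527 → V/F = 0.281
Converged at V/F = 0.281.

V/F = 0.281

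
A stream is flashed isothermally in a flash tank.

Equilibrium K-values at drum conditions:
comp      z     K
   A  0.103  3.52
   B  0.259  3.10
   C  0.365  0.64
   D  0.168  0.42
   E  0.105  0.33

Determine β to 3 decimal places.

β = 0.467

Material balance + equilibrium reduce to Σ zᵢ(Kᵢ−1)/(1+β(Kᵢ−1)) = 0.
Check two-phase: ΣzᵢKᵢ = 1.504 > 1 and Σzᵢ/Kᵢ = 1.401 > 1, so g(0) = 0.504 > 0 and g(1) = -0.401 < 0.
Newton iteration, β⁰ = 0.6:
  β = 0.600: g = -0.0907, g' = -0.669 → β = 0.464
  β = 0.464: g = 0.0017, g' = -0.705 → β = 0.467
Converged at β = 0.467.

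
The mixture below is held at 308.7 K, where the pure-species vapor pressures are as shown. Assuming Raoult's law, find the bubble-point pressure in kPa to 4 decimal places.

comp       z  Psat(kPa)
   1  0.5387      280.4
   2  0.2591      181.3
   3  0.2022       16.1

Pbub = 201.2817 kPa

At the bubble point ψ → 0, so ΣzᵢKᵢ = 1 with Kᵢ = Pᵢˢᵃᵗ/P ⇒ P = ΣzᵢPᵢˢᵃᵗ.
P = 0.5387·280.4 + 0.2591·181.3 + 0.2022·16.1 = 201.2817 kPa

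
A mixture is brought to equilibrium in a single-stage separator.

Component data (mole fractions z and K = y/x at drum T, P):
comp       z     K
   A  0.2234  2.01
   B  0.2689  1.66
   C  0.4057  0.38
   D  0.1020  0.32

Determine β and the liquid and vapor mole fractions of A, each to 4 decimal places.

β = 0.1556, x_A = 0.1931, y_A = 0.3881

Let β = V/F and solve Σ zᵢ(Kᵢ−1)/(1+β(Kᵢ−1)) = 0.
Feasibility: ΣzᵢKᵢ = 1.0822, Σzᵢ/Kᵢ = 1.6595 — both > 1, two phases present.
Newton–Raphson from β = 0.5:
  β = 0.5000: g = -0.18627, g' = -0.6027 → β = 0.1909
  β = 0.1909: g = -0.01824, g' = -0.5155 → β = 0.1555
  β = 0.1555: g = 0.00001, g' = -0.5165 → β = 0.1556
Converged at β = 0.1556.
Compositions from xᵢ = zᵢ/(1+β(Kᵢ−1)), yᵢ = Kᵢxᵢ:
  A: x = 0.1931, y = 0.3881
  B: x = 0.2439, y = 0.4048
  C: x = 0.4490, y = 0.1706
  D: x = 0.1141, y = 0.0365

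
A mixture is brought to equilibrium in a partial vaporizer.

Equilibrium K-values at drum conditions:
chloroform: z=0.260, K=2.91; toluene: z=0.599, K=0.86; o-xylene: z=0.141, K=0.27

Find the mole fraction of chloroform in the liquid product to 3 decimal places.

Let β = V/F and solve Σ zᵢ(Kᵢ−1)/(1+β(Kᵢ−1)) = 0.
Feasibility: ΣzᵢKᵢ = 1.310, Σzᵢ/Kᵢ = 1.308 — both > 1, two phases present.
Newton–Raphson from β = 0.5:
  β = 0.500: g = 0.0017, g' = -0.448 → β = 0.504
Converged at β = 0.504.
Compositions from xᵢ = zᵢ/(1+β(Kᵢ−1)), yᵢ = Kᵢxᵢ:
  chloroform: x = 0.132, y = 0.386
  toluene: x = 0.644, y = 0.554
  o-xylene: x = 0.223, y = 0.060

x_chloroform = 0.132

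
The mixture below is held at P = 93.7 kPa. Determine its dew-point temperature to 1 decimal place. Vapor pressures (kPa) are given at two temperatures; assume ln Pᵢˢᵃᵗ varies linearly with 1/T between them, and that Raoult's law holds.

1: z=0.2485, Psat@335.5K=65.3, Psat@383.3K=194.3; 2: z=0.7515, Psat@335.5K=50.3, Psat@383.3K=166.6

T = 356.8 K

Dew-point temperature: Σzᵢ·P/Pᵢˢᵃᵗ(T) = 1. Interpolate ln Pᵢˢᵃᵗ = aᵢ + bᵢ/T.
  T = 335.5 K: ΣzᵢP/Pᵢˢᵃᵗ = 1.7565
  T = 383.3 K: ΣzᵢP/Pᵢˢᵃᵗ = 0.5425
  T = 359.4 K: ΣzᵢP/Pᵢˢᵃᵗ = 0.9385
  T = 347.4 K: ΣzᵢP/Pᵢˢᵃᵗ = 1.2718
  T = 353.4 K: ΣzᵢP/Pᵢˢᵃᵗ = 1.0897
  T = 356.4 K: ΣzᵢP/Pᵢˢᵃᵗ = 1.0107
  T = 357.9 K: ΣzᵢP/Pᵢˢᵃᵗ = 0.9738
Interpolating between 356.4 K and 357.9 K gives T ≈ 356.8 K.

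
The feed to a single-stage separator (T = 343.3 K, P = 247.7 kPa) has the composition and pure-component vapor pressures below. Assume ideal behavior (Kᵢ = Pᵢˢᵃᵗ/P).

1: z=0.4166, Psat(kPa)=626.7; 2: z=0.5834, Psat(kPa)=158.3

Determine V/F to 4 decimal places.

V/F = 0.7730

Raoult's law: Kᵢ = Pᵢˢᵃᵗ/P = Pᵢˢᵃᵗ/247.7.
  K_1 = 626.7/247.7 = 2.530077, K_2 = 158.3/247.7 = 0.639080
Rachford–Rice: g(V/F) = Σ zᵢ(Kᵢ−1)/(1+V/F(Kᵢ−1)) = 0.
Check two-phase: ΣzᵢKᵢ = 1.4269 > 1 and Σzᵢ/Kᵢ = 1.0775 > 1, so g(0) = 0.4269 > 0 and g(1) = -0.0775 < 0.
Binary case is linear: z₁(K₁−1)(1+V/F(K₂−1)) + z₂(K₂−1)(1+V/F(K₁−1)) = 0
⇒ V/F = [z₁(K₁−1)+z₂(K₂−1)] / [−(K₁−1)(K₂−1)] = 0.42687/0.55224 = 0.7730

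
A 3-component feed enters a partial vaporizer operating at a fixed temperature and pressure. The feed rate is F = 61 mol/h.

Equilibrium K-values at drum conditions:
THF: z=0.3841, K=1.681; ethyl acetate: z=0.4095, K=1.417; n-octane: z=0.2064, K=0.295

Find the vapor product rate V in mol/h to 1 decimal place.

Newton–Raphson from ψ = 0.5:
  ψ = 0.5000: g = 0.11170, g' = -0.3926 → ψ = 0.7845
  ψ = 0.7845: g = -0.02645, g' = -0.6297 → ψ = 0.7425
  ψ = 0.7425: g = -0.00126, g' = -0.5719 → ψ = 0.7403
Converged at ψ = 0.7403.
Then V = ψ·F = 0.7403·61 = 45.2 mol/h and L = F − V = 15.8 mol/h.

V = 45.2 mol/h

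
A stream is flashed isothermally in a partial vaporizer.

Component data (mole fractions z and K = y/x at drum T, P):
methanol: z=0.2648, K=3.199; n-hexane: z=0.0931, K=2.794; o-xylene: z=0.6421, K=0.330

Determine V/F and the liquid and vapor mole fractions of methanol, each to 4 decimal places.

V/F = 0.2268, x_methanol = 0.1767, y_methanol = 0.5652

Material balance + equilibrium reduce to Σ zᵢ(Kᵢ−1)/(1+V/F(Kᵢ−1)) = 0.
Check two-phase: ΣzᵢKᵢ = 1.3191 > 1 and Σzᵢ/Kᵢ = 2.0619 > 1, so g(0) = 0.3191 > 0 and g(1) = -1.0619 < 0.
Newton iteration, V/F⁰ = 0.36:
  V/F = 0.3600: g = -0.14047, g' = -1.0101 → V/F = 0.2209
  V/F = 0.2209: g = 0.00655, g' = -1.1308 → V/F = 0.2267
  V/F = 0.2267: g = 0.00002, g' = -1.1223 → V/F = 0.2268
Converged at V/F = 0.2268.
Compositions from xᵢ = zᵢ/(1+V/F(Kᵢ−1)), yᵢ = Kᵢxᵢ:
  methanol: x = 0.1767, y = 0.5652
  n-hexane: x = 0.0662, y = 0.1849
  o-xylene: x = 0.7571, y = 0.2499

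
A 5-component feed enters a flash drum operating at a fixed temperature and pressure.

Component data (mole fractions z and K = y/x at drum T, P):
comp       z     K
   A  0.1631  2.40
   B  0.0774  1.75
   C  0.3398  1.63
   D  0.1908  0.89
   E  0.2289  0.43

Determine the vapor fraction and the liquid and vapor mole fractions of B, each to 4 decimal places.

Let ψ = V/F and solve Σ zᵢ(Kᵢ−1)/(1+ψ(Kᵢ−1)) = 0.
g(0) = ΣzᵢKᵢ − 1 = 0.3490 and g(1) = 1 − Σzᵢ/Kᵢ = -0.0674, so a root lies in (0, 1).
Iterate (Newton) starting at ψ = 0.5:
  ψ = 0.5000: g = 0.13464, g' = -0.3597 → ψ = 0.8743
  ψ = 0.8743: g = -0.00755, g' = -0.4350 → ψ = 0.8570
  ψ = 0.8570: g = -0.00008, g' = -0.4261 → ψ = 0.8568
Converged at ψ = 0.8568.
Compositions from xᵢ = zᵢ/(1+ψ(Kᵢ−1)), yᵢ = Kᵢxᵢ:
  A: x = 0.0742, y = 0.1780
  B: x = 0.0471, y = 0.0825
  C: x = 0.2207, y = 0.3597
  D: x = 0.2107, y = 0.1875
  E: x = 0.4474, y = 0.1924

ψ = 0.8568, x_B = 0.0471, y_B = 0.0825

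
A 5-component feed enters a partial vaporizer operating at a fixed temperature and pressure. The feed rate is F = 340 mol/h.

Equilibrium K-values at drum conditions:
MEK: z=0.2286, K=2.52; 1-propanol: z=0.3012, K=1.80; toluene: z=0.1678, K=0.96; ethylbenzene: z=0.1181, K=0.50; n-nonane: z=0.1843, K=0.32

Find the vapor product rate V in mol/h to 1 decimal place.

V = 229.7 mol/h

Iterate (Newton) starting at ψ = 0.5:
  ψ = 0.5000: g = 0.09407, g' = -0.5173 → ψ = 0.6819
  ψ = 0.6819: g = -0.00363, g' = -0.5726 → ψ = 0.6755
Converged at ψ = 0.6755.
Then V = ψ·F = 0.6755·340 = 229.7 mol/h and L = F − V = 110.3 mol/h.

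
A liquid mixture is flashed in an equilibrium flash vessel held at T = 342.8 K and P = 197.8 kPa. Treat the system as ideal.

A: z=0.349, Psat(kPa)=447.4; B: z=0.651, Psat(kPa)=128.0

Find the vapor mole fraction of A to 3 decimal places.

y_A = 0.494

Raoult's law: Kᵢ = Pᵢˢᵃᵗ/P = Pᵢˢᵃᵗ/197.8.
  K_A = 447.4/197.8 = 2.26188, K_B = 128.0/197.8 = 0.64712
Material balance + equilibrium reduce to Σ zᵢ(Kᵢ−1)/(1+ψ(Kᵢ−1)) = 0.
g(0) = ΣzᵢKᵢ − 1 = 0.211 and g(1) = 1 − Σzᵢ/Kᵢ = -0.160, so a root lies in (0, 1).
Newton–Raphson from ψ = 0.5:
  ψ = 0.500: g = -0.0089, g' = -0.328 → ψ = 0.473
Converged at ψ = 0.473.
Compositions from xᵢ = zᵢ/(1+ψ(Kᵢ−1)), yᵢ = Kᵢxᵢ:
  A: x = 0.219, y = 0.494
  B: x = 0.781, y = 0.506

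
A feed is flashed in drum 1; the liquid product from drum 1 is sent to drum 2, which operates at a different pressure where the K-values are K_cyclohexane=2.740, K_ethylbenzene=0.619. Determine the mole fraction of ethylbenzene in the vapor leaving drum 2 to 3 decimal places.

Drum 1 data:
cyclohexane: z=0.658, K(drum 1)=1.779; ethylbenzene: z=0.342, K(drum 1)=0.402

y_ethylbenzene (drum 2) = 0.508

Drum 1:
Binary case is linear: z₁(K₁−1)(1+ψ₁(K₂−1)) + z₂(K₂−1)(1+ψ₁(K₁−1)) = 0
⇒ ψ₁ = [z₁(K₁−1)+z₂(K₂−1)] / [−(K₁−1)(K₂−1)] = 0.3081/0.4658 = 0.661
Drum-1 compositions:
  cyclohexane: x = 0.434, y = 0.773
  ethylbenzene: x = 0.566, y = 0.227
Drum-2 feed = drum-1 liquid: z₂ = (0.4343, 0.5657).
Drum 2:
Rachford–Rice: g(ψ₂) = Σ zᵢ(Kᵢ−1)/(1+ψ₂(Kᵢ−1)) = 0.
Feasibility: ΣzᵢKᵢ = 1.540, Σzᵢ/Kᵢ = 1.072 — both > 1, two phases present.
Newton–Raphson from ψ₂ = 0.47:
  ψ₂ = 0.470: g = 0.1531, g' = -0.520 → ψ₂ = 0.765
  ψ₂ = 0.765: g = 0.0201, g' = -0.406 → ψ₂ = 0.814
  ψ₂ = 0.814: g = 0.0002, g' = -0.398 → ψ₂ = 0.815
Converged at ψ₂ = 0.815.
  cyclohexane: x = 0.180, y = 0.492
  ethylbenzene: x = 0.820, y = 0.508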